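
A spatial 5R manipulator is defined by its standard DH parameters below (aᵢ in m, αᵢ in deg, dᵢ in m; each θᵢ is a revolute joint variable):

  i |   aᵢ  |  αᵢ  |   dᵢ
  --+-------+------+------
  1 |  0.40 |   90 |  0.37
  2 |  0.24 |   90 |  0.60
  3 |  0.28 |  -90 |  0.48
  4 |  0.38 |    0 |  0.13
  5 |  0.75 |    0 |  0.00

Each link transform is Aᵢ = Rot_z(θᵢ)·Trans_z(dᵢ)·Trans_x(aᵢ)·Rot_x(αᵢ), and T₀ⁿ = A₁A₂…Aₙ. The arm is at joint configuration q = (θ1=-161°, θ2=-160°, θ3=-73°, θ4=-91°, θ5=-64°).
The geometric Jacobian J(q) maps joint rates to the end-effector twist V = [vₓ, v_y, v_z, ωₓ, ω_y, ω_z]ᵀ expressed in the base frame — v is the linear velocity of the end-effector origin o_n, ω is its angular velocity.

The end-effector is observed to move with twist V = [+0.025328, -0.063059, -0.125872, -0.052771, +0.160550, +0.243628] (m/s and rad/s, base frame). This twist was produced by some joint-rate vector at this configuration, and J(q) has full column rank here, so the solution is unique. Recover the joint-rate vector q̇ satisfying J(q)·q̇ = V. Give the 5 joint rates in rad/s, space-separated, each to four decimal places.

0.1700 0.1760 0.0700 0.3170 -0.3410

o_n = [-0.1137, 1.0466, 1.3920]
J₁: ẑ×o_n = [-1.0466, -0.1137, 0.0000], ω = ẑ
J2: z=[-0.3256, 0.9455, 0.0000] o=[-0.3782, -0.1302, 0.3700] → [0.9663, 0.3327, -0.6332, -0.3256, 0.9455, 0.0000]
J3: z=[0.3234, 0.1114, 0.9397] o=[-0.3603, 0.5105, 0.2879] → [-0.3808, -0.1253, 0.1459, 0.3234, 0.1114, 0.9397]
J4: z=[0.7545, 0.5690, -0.3271] o=[-0.0452, 0.3358, 0.7110] → [0.6200, -0.4914, 0.5753, 0.7545, 0.5690, -0.3271]
J5: z=[0.7545, 0.5690, -0.3271] o=[0.1720, 0.4575, 1.0261] → [0.4008, -0.1826, 0.6070, 0.7545, 0.5690, -0.3271]
q̇ = J⁺·V = [0.1700, 0.1760, 0.0700, 0.3170, -0.3410]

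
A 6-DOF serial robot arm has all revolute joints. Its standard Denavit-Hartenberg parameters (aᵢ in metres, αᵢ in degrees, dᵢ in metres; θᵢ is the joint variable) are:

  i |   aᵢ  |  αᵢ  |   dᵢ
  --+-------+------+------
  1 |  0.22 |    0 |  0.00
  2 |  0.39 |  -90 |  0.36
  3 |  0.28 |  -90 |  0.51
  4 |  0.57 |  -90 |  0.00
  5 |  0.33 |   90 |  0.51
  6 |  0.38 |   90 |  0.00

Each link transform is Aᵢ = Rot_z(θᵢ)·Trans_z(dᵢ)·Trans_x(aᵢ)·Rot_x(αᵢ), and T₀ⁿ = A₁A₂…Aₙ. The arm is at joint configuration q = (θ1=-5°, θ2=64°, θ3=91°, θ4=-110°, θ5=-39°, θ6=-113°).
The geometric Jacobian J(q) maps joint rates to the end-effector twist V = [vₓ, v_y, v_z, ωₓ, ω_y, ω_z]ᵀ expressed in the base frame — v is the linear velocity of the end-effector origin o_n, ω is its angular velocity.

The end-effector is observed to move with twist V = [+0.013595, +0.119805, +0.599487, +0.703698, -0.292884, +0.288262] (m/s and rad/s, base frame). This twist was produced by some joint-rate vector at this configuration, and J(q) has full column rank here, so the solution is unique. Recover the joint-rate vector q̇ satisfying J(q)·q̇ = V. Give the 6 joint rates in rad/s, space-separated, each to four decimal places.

0.7350 -0.8750 -0.1260 -0.6510 -0.6190 0.7040

o_n = [-0.6974, 0.8494, 0.1747]
J₁: ẑ×o_n = [-0.8494, -0.6974, 0.0000], ω = ẑ
J2: z=[0.0000, 0.0000, 1.0000] o=[0.2192, -0.0192, 0.0000] → [-0.8686, -0.9165, 0.0000, 0.0000, 0.0000, 1.0000]
J3: z=[-0.8572, 0.5150, 0.0000] o=[0.4200, 0.3151, 0.3600] → [-0.0954, -0.1589, 0.1175, -0.8572, 0.5150, 0.0000]
J4: z=[-0.5150, -0.8570, 0.0175] o=[-0.0196, 0.5736, 0.0800] → [-0.0859, 0.0369, -0.7229, -0.5150, -0.8570, 0.0175]
J5: z=[-0.3016, 0.1621, -0.9395] o=[-0.4770, 0.8524, 0.2750] → [-0.0190, 0.1768, 0.0366, -0.3016, 0.1621, -0.9395]
J6: z=[0.1048, -0.9738, -0.2016] o=[-0.9436, 0.8825, -0.1129] → [-0.2867, -0.0798, 0.2363, 0.1048, -0.9738, -0.2016]
q̇ = J⁺·V = [0.7350, -0.8750, -0.1260, -0.6510, -0.6190, 0.7040]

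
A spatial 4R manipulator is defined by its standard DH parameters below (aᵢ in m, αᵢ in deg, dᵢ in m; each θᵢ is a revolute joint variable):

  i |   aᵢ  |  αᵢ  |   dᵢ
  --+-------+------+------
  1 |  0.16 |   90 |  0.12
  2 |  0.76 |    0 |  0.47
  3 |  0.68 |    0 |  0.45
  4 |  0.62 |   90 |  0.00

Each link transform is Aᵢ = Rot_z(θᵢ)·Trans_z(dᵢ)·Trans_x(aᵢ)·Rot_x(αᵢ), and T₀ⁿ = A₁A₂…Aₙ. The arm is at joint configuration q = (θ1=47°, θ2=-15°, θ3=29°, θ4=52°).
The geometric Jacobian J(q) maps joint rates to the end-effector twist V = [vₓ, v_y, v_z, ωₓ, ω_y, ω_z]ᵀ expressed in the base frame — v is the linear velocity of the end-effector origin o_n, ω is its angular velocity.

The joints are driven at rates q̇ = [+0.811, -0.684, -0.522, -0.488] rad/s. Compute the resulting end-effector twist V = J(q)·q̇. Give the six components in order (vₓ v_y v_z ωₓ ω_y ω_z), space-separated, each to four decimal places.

0.1355 2.2930 -1.7250 -1.2389 1.1553 0.8110

o_n = [1.9046, 0.6934, 0.6542]
J₁: ẑ×o_n = [-0.6934, 1.9046, 0.0000], ω = ẑ
J2: z=[0.7314, -0.6820, 0.0000] o=[0.1091, 0.1170, 0.1200] → [-0.3643, -0.3907, 1.6461, 0.7314, -0.6820, 0.0000]
J3: z=[0.7314, -0.6820, 0.0000] o=[0.9535, 0.3334, -0.0767] → [-0.4985, -0.5346, 0.9120, 0.7314, -0.6820, 0.0000]
J4: z=[0.7314, -0.6820, 0.0000] o=[1.7326, 0.5090, 0.0878] → [-0.3863, -0.4142, 0.2522, 0.7314, -0.6820, 0.0000]
V = J·q̇ = [0.1355, 2.2930, -1.7250, -1.2389, 1.1553, 0.8110]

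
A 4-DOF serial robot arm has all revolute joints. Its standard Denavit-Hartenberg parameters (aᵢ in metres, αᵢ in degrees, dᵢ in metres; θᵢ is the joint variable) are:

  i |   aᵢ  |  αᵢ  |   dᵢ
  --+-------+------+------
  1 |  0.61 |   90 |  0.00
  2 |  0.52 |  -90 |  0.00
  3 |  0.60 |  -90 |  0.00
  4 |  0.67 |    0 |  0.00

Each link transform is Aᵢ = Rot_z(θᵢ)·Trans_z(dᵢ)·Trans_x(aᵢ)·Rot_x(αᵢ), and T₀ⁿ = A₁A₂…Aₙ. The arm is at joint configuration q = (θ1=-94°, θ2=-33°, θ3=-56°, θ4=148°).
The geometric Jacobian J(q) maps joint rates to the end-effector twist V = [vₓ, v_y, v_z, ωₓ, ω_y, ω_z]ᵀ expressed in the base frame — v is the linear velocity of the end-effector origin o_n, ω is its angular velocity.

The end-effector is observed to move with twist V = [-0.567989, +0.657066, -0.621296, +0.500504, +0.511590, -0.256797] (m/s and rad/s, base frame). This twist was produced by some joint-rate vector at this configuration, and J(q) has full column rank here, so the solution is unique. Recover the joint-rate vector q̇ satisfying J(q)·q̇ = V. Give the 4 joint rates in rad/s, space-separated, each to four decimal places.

-0.4690 -0.8500 -0.1190 -0.6910

o_n = [-0.0868, -0.8637, -0.5907]
J₁: ẑ×o_n = [0.8637, -0.0868, 0.0000], ω = ẑ
J2: z=[-0.9976, 0.0698, 0.0000] o=[-0.0426, -0.6085, 0.0000] → [-0.0412, -0.5892, 0.2577, -0.9976, 0.0698, 0.0000]
J3: z=[-0.0380, -0.5433, 0.8387] o=[-0.0730, -1.0436, -0.2832] → [0.0162, -0.0233, -0.0144, -0.0380, -0.5433, 0.8387]
J4: z=[0.5093, -0.7326, -0.4515] o=[-0.5888, -1.2896, -0.4659] → [0.2837, -0.1631, 0.5847, 0.5093, -0.7326, -0.4515]
q̇ = J⁺·V = [-0.4690, -0.8500, -0.1190, -0.6910]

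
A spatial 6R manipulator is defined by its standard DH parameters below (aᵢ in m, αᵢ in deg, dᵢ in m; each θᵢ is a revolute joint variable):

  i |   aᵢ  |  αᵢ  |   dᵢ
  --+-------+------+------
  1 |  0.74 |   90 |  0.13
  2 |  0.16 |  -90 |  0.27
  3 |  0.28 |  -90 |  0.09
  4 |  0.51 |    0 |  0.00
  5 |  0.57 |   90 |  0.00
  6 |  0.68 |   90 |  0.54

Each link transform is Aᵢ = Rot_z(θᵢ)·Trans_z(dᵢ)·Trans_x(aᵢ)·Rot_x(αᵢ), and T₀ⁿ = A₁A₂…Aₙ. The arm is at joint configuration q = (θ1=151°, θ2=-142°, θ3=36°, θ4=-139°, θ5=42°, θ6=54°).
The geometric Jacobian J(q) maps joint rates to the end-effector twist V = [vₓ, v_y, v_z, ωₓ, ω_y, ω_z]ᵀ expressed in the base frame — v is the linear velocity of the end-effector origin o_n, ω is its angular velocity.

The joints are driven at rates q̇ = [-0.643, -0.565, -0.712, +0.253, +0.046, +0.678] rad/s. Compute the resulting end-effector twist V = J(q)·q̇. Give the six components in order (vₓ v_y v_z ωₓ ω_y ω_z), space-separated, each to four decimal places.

o_n = [-1.7631, 1.2872, -0.4325]
J₁: ẑ×o_n = [-1.2872, -1.7631, 0.0000], ω = ẑ
J2: z=[0.4848, 0.8746, 0.0000] o=[-0.6472, 0.3588, 0.1300] → [-0.4920, 0.2727, 1.4261, 0.4848, 0.8746, 0.0000]
J3: z=[-0.5385, 0.2985, -0.7880] o=[-0.4060, 0.5338, 0.0315] → [0.4552, 0.8195, -0.0007, -0.5385, 0.2985, -0.7880]
J4: z=[-0.7973, -0.4830, 0.3619] o=[-0.3782, 0.3302, -0.1789] → [-0.2238, -0.7034, -1.4320, -0.7973, -0.4830, 0.3619]
J5: z=[-0.7973, -0.4830, 0.3619] o=[-0.6633, 0.7469, -0.2508] → [-0.1078, -0.5428, -0.9621, -0.7973, -0.4830, 0.3619]
J6: z=[-0.2050, 0.7807, 0.5904] o=[-0.9869, 0.9729, -0.6621] → [-0.0064, -0.4112, 0.5415, -0.2050, 0.7807, 0.5904]
V = J·q̇ = [0.7156, -0.0856, -0.8447, -0.2679, -0.3218, 0.4266]

0.7156 -0.0856 -0.8447 -0.2679 -0.3218 0.4266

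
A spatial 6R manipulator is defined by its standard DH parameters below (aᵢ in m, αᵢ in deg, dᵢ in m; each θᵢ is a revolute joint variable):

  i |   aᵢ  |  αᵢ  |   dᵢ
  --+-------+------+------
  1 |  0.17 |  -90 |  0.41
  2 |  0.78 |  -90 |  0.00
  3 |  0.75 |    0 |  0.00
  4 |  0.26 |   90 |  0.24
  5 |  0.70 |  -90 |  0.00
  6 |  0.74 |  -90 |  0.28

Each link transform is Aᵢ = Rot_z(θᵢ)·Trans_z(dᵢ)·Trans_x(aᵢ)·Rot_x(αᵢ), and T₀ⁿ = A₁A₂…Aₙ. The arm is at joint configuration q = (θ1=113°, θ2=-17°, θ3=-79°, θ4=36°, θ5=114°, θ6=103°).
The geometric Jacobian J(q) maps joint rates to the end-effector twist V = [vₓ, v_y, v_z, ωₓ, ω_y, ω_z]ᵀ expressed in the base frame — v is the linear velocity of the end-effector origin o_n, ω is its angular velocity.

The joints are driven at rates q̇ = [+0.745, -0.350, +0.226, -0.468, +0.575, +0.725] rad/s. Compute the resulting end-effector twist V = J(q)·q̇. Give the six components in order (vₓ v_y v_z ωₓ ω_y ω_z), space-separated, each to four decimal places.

o_n = [-0.6657, 1.4052, 0.1914]
J₁: ẑ×o_n = [-1.4052, -0.6657, 0.0000], ω = ẑ
J2: z=[-0.9205, -0.3907, 0.0000] o=[-0.0664, 0.1565, 0.4100] → [0.0854, -0.2012, -1.3836, -0.9205, -0.3907, 0.0000]
J3: z=[-0.1142, 0.2691, -0.9563] o=[-0.3579, 0.8431, 0.6380] → [0.4173, 0.2434, 0.0186, -0.1142, 0.2691, -0.9563]
J4: z=[-0.1142, 0.2691, -0.9563] o=[-1.0890, 0.6814, 0.6799] → [0.5607, -0.4606, -0.1966, -0.1142, 0.2691, -0.9563]
J5: z=[-0.4184, -0.8861, -0.1994] o=[-1.3507, 0.8441, 0.5060] → [0.3906, -0.2682, 0.3723, -0.4184, -0.8861, -0.1994]
J6: z=[0.8696, -0.4542, 0.1936] o=[-1.1672, 0.9088, -0.1664] → [-0.2587, -0.2141, 0.6594, 0.8696, -0.4542, 0.1936]
V = J·q̇ = [-1.2078, -0.4644, 1.2726, 0.7397, -0.7672, 1.0021]

-1.2078 -0.4644 1.2726 0.7397 -0.7672 1.0021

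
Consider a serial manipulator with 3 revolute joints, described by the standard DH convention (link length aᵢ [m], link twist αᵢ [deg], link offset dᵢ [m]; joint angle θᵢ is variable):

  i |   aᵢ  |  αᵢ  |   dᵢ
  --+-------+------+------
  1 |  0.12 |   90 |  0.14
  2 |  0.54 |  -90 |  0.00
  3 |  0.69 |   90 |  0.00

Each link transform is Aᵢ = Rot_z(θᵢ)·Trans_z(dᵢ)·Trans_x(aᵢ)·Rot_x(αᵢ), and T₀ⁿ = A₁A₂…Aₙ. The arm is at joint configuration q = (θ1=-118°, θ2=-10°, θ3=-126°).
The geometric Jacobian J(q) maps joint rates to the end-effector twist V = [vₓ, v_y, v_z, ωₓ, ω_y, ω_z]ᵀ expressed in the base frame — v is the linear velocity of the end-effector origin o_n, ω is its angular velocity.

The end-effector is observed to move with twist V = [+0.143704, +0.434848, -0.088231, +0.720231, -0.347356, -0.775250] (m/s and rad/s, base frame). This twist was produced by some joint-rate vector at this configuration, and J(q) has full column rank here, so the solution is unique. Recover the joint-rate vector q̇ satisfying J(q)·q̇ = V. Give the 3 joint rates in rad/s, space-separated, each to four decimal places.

-0.5970 -0.7990 -0.1810

o_n = [-0.6114, 0.0392, 0.1167]
J₁: ẑ×o_n = [-0.0392, -0.6114, 0.0000], ω = ẑ
J2: z=[-0.8829, 0.4695, 0.0000] o=[-0.0563, -0.1060, 0.1400] → [-0.0110, -0.0206, 0.1324, -0.8829, 0.4695, 0.0000]
J3: z=[-0.0815, -0.1533, 0.9848] o=[-0.3060, -0.5755, 0.0462] → [-0.6162, -0.2950, -0.0969, -0.0815, -0.1533, 0.9848]
q̇ = J⁺·V = [-0.5970, -0.7990, -0.1810]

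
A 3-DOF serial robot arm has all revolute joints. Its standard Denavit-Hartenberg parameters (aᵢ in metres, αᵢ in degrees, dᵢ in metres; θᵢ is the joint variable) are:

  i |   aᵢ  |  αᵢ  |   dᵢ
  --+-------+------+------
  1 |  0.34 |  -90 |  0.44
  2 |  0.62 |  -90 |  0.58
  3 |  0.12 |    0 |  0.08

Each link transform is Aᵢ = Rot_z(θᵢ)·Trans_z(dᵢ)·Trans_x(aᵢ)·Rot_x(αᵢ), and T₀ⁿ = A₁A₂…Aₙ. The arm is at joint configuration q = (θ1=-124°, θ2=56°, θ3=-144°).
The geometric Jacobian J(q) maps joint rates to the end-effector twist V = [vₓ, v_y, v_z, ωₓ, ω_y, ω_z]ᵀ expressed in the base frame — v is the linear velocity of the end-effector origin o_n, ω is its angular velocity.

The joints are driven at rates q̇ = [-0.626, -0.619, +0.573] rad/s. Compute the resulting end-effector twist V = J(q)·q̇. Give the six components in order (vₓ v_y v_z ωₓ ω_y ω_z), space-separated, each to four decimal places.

o_n = [0.2228, -0.8331, -0.0383]
J₁: ẑ×o_n = [0.8331, 0.2228, -0.0000], ω = ẑ
J2: z=[0.8290, -0.5592, 0.0000] o=[-0.1901, -0.2819, 0.4400] → [0.2674, 0.3965, -0.2261, 0.8290, -0.5592, 0.0000]
J3: z=[0.4636, 0.6873, -0.5592] o=[0.0968, -0.8936, -0.0740] → [0.0584, -0.0870, -0.0585, 0.4636, 0.6873, -0.5592]
V = J·q̇ = [-0.6536, -0.4347, 0.1064, -0.2475, 0.7400, -0.9464]

-0.6536 -0.4347 0.1064 -0.2475 0.7400 -0.9464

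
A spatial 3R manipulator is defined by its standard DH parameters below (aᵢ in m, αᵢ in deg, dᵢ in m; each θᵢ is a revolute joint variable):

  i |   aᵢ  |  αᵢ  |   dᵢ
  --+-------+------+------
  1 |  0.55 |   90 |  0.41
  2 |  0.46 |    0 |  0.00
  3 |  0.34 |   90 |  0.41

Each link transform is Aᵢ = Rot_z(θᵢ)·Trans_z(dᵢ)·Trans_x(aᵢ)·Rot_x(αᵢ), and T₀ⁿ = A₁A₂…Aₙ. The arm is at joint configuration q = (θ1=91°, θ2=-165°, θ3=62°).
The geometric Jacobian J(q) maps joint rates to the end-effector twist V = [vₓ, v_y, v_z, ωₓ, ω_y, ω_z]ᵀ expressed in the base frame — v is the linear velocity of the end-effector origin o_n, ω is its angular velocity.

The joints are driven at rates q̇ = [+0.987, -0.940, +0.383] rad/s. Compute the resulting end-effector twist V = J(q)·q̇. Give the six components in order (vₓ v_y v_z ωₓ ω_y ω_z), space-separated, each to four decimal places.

o_n = [0.4094, 0.0363, -0.0403]
J₁: ẑ×o_n = [-0.0363, 0.4094, 0.0000], ω = ẑ
J2: z=[0.9998, 0.0175, 0.0000] o=[-0.0096, 0.5499, 0.4100] → [-0.0079, 0.4503, -0.5208, 0.9998, 0.0175, 0.0000]
J3: z=[0.9998, 0.0175, 0.0000] o=[-0.0018, 0.1057, 0.2909] → [-0.0058, 0.3312, -0.0765, 0.9998, 0.0175, 0.0000]
V = J·q̇ = [-0.0307, 0.1077, 0.4603, -0.5569, -0.0097, 0.9870]

-0.0307 0.1077 0.4603 -0.5569 -0.0097 0.9870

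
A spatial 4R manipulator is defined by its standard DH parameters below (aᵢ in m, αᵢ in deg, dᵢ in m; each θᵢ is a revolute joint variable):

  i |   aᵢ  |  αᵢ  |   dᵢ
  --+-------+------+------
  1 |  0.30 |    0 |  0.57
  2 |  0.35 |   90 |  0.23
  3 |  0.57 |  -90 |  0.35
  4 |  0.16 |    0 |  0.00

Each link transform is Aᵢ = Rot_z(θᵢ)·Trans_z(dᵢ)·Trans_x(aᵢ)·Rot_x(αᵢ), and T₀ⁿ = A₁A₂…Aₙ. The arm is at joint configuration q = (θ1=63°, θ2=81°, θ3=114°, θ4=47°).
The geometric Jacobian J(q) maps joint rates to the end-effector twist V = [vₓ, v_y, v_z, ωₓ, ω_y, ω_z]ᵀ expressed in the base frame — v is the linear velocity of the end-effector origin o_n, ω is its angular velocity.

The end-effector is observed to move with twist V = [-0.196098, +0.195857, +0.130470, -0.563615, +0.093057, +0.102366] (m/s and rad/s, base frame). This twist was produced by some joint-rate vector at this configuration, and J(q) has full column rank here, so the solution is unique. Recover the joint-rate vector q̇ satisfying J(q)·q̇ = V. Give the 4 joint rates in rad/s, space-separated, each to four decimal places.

o_n = [0.2135, 0.4992, 1.4204]
J₁: ẑ×o_n = [-0.4992, 0.2135, 0.0000], ω = ẑ
J2: z=[0.0000, 0.0000, 1.0000] o=[0.1362, 0.2673, 0.5700] → [-0.2319, 0.0773, 0.0000, 0.0000, 0.0000, 1.0000]
J3: z=[0.5878, 0.8090, 0.0000] o=[-0.1470, 0.4730, 0.8000] → [0.5019, -0.3647, -0.2762, 0.5878, 0.8090, 0.0000]
J4: z=[0.7391, -0.5370, -0.4067] o=[0.2463, 0.6199, 1.3207] → [-0.1026, -0.0603, -0.1069, 0.7391, -0.5370, -0.4067]
q̇ = J⁺·V = [0.5760, -0.7010, -0.2560, -0.5590]

0.5760 -0.7010 -0.2560 -0.5590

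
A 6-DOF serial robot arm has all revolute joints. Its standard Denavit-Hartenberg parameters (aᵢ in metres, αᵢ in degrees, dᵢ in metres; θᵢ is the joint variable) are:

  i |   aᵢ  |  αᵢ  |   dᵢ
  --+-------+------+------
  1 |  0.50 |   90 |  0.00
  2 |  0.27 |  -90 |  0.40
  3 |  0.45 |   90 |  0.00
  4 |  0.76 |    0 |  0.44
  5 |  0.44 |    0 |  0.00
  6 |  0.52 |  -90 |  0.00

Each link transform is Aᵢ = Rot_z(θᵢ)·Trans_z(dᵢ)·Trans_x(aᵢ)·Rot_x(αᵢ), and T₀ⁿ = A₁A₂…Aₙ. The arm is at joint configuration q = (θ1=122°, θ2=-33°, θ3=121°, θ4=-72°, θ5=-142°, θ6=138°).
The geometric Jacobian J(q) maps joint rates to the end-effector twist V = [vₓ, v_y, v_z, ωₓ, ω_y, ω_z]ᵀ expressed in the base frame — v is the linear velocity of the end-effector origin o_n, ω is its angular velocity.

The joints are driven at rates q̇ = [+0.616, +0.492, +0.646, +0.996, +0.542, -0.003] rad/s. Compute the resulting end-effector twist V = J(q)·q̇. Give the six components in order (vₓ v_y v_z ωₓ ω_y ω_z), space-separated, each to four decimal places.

-0.7937 -1.0817 0.3242 -1.0244 1.0760 0.4412

o_n = [-0.3444, 0.1571, -1.0504]
J₁: ẑ×o_n = [-0.1571, -0.3444, 0.0000], ω = ẑ
J2: z=[0.8480, 0.5299, 0.0000] o=[-0.2650, 0.4240, 0.0000] → [-0.5566, 0.8908, -0.1843, 0.8480, 0.5299, 0.0000]
J3: z=[-0.2886, 0.4619, 0.8387] o=[-0.0457, 0.8280, -0.1471] → [0.1455, -0.5112, 0.3316, -0.2886, 0.4619, 0.8387]
J4: z=[-0.8177, 0.3367, -0.4668] o=[-0.2698, 0.4588, -0.0208] → [-0.4875, -0.8071, 0.2718, -0.8177, 0.3367, -0.4668]
J5: z=[-0.8177, 0.3367, -0.4668] o=[-0.5380, 0.0804, -0.7666] → [-0.0598, -0.3225, -0.1279, -0.8177, 0.3367, -0.4668]
J6: z=[-0.8177, 0.3367, -0.4668] o=[-0.4273, 0.4933, -0.6625] → [-0.2876, -0.3559, 0.2470, -0.8177, 0.3367, -0.4668]
V = J·q̇ = [-0.7937, -1.0817, 0.3242, -1.0244, 1.0760, 0.4412]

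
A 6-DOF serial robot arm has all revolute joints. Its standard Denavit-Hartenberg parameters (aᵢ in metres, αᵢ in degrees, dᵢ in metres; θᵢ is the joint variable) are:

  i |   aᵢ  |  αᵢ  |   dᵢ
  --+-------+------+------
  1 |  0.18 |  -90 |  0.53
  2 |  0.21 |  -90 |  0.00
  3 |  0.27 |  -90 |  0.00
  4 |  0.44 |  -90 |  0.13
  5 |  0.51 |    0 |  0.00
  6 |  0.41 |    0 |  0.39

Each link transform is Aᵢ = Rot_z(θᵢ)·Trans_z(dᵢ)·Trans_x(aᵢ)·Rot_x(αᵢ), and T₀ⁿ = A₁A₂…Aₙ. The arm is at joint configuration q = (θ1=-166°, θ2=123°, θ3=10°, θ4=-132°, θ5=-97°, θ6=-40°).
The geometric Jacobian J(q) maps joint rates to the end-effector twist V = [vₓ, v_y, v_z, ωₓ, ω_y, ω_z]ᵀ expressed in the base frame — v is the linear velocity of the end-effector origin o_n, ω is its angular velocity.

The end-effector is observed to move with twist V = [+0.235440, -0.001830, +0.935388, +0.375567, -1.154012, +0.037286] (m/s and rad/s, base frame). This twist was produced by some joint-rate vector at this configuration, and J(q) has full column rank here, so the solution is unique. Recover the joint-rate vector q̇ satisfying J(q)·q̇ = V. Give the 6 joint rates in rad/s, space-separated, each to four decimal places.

-0.2710 0.7660 0.4970 -0.4010 0.1020 -0.4870

o_n = [0.1365, 1.0544, 0.2417]
J₁: ẑ×o_n = [-1.0544, 0.1365, 0.0000], ω = ẑ
J2: z=[0.2419, -0.9703, 0.0000] o=[-0.1747, -0.0435, 0.5300] → [0.2798, 0.0698, 0.5675, 0.2419, -0.9703, 0.0000]
J3: z=[0.8138, 0.2029, 0.5446] o=[-0.0637, -0.0159, 0.3539] → [-0.6057, 0.2003, 0.8303, 0.8138, 0.2029, 0.5446]
J4: z=[-0.3300, 0.9327, 0.1456] o=[0.0655, 0.0647, 0.1309] → [-0.0408, 0.0469, -0.3928, -0.3300, 0.9327, 0.1456]
J5: z=[0.9000, 0.3574, -0.2494] o=[0.1478, 0.1644, 0.5711] → [0.1042, 0.2993, 0.8051, 0.9000, 0.3574, -0.2494]
J6: z=[0.9000, 0.3574, -0.2494] o=[-0.0369, 0.6396, 0.5853] → [-0.0194, 0.2660, 0.3114, 0.9000, 0.3574, -0.2494]
q̇ = J⁺·V = [-0.2710, 0.7660, 0.4970, -0.4010, 0.1020, -0.4870]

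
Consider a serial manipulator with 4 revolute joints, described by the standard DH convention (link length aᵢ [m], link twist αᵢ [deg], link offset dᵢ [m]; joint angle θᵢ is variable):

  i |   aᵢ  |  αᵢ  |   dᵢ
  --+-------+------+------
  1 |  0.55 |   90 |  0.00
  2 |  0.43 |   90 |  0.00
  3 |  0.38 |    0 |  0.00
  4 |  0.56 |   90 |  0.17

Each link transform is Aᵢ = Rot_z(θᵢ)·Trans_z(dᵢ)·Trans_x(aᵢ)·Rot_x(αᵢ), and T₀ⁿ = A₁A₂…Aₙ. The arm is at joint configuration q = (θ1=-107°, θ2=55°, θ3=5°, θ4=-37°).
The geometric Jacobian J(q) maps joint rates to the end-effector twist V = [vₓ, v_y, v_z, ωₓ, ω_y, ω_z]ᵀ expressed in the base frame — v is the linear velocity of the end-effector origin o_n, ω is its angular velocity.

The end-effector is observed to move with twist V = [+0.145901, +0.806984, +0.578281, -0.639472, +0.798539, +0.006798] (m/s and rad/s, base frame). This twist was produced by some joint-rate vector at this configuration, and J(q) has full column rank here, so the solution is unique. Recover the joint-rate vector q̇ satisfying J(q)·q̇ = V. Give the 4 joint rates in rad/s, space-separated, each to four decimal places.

o_n = [-0.1646, -1.4402, 0.9538]
J₁: ẑ×o_n = [1.4402, -0.1646, 0.0000], ω = ẑ
J2: z=[-0.9563, 0.2924, 0.0000] o=[-0.1608, -0.5260, 0.0000] → [0.2789, 0.9122, 0.8754, -0.9563, 0.2924, 0.0000]
J3: z=[-0.2395, -0.7834, -0.5736] o=[-0.2329, -0.7618, 0.3522] → [-0.8604, 0.1049, 0.2160, -0.2395, -0.7834, -0.5736]
J4: z=[-0.2395, -0.7834, -0.5736] o=[-0.3281, -0.9598, 0.6623] → [-0.5039, -0.0239, 0.2431, -0.2395, -0.7834, -0.5736]
q̇ = J⁺·V = [-0.3970, 0.8450, -0.3570, -0.3470]

-0.3970 0.8450 -0.3570 -0.3470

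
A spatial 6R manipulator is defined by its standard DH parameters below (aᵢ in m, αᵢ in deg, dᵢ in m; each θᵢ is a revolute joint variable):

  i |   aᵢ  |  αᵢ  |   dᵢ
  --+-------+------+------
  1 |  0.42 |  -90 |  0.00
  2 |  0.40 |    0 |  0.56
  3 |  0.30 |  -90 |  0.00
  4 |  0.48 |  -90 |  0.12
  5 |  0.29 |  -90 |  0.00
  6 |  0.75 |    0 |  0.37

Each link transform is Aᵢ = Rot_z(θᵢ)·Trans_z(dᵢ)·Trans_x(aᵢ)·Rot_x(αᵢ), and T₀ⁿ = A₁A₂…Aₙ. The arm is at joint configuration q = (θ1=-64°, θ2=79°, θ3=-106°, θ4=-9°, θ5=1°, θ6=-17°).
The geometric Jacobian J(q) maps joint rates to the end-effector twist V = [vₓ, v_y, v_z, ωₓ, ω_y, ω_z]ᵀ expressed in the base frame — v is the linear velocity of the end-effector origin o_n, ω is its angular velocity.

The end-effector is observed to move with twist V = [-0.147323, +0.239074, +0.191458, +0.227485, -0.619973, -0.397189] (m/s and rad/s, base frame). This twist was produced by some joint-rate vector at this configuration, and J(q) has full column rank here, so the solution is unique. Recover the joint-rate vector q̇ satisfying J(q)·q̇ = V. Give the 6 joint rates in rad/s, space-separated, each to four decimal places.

0.8920 -0.8950 0.7730 0.9530 -0.0540 -0.4940

o_n = [1.3829, -1.5237, 0.6614]
J₁: ẑ×o_n = [1.5237, 1.3829, -0.0000], ω = ẑ
J2: z=[0.8988, 0.4384, 0.0000] o=[0.1841, -0.3775, 0.0000] → [0.2899, -0.5945, -1.5557, 0.8988, 0.4384, 0.0000]
J3: z=[0.8988, 0.4384, 0.0000] o=[0.7209, -0.2006, -0.3927] → [0.4621, -0.9474, -1.4794, 0.8988, 0.4384, 0.0000]
J4: z=[0.1990, -0.4080, -0.8910] o=[0.8381, -0.4409, -0.2565] → [-1.3393, -0.6682, 0.0068, 0.1990, -0.4080, -0.8910]
J5: z=[-0.8266, -0.5583, 0.0710] o=[1.1146, -0.8366, -0.1481] → [-0.4031, 0.6882, 0.7178, -0.8266, -0.5583, 0.0710]
J6: z=[-0.2082, 0.4206, 0.8830] o=[1.2662, -1.0440, -0.0136] → [0.7075, 0.2436, 0.0508, -0.2082, 0.4206, 0.8830]
q̇ = J⁺·V = [0.8920, -0.8950, 0.7730, 0.9530, -0.0540, -0.4940]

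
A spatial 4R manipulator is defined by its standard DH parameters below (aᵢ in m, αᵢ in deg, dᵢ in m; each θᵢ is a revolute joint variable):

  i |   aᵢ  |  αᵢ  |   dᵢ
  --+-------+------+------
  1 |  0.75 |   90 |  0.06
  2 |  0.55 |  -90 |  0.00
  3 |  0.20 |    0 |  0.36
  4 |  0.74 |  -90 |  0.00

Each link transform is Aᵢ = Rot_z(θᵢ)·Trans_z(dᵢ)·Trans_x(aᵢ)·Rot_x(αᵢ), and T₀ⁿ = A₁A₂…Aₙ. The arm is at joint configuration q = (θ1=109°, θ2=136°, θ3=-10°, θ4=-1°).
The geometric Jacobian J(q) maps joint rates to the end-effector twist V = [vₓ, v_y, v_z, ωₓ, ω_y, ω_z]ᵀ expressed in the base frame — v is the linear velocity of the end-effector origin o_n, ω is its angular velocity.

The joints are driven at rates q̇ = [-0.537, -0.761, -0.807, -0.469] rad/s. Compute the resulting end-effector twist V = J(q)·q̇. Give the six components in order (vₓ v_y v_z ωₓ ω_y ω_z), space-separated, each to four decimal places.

o_n = [0.3486, -0.4721, 0.8245]
J₁: ẑ×o_n = [0.4721, 0.3486, -0.0000], ω = ẑ
J2: z=[0.9455, 0.3256, 0.0000] o=[-0.2442, 0.7091, 0.0600] → [0.2489, -0.7229, -1.3099, 0.9455, 0.3256, 0.0000]
J3: z=[0.2262, -0.6568, -0.7193] o=[-0.1154, 0.3351, 0.4421] → [-0.8319, -0.4203, 0.1222, 0.2262, -0.6568, -0.7193]
J4: z=[0.2262, -0.6568, -0.7193] o=[0.0450, -0.0241, 0.3199] → [-0.6538, -0.3325, 0.0981, 0.2262, -0.6568, -0.7193]
V = J·q̇ = [0.5350, 0.8580, 0.8522, -1.0081, 0.5903, 0.3809]

0.5350 0.8580 0.8522 -1.0081 0.5903 0.3809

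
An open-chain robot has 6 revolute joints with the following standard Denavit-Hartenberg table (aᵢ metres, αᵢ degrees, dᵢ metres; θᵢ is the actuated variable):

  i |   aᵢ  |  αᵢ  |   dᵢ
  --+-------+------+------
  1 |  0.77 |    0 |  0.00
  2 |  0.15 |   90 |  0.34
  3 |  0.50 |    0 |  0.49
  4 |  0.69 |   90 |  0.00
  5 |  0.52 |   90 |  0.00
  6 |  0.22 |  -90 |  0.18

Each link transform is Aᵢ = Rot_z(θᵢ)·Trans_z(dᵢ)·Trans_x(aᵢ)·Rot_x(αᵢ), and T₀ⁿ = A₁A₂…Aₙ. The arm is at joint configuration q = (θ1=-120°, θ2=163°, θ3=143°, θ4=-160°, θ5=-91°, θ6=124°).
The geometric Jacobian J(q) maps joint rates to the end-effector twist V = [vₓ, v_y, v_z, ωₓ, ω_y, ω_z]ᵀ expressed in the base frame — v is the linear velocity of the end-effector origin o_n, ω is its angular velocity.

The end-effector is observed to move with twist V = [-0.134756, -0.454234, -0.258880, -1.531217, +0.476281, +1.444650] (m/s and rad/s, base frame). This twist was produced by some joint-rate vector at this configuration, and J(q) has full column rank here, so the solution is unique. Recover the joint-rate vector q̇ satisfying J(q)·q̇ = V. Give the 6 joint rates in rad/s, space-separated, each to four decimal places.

o_n = [-0.1888, -0.6155, 0.3194]
J₁: ẑ×o_n = [0.6155, -0.1888, 0.0000], ω = ẑ
J2: z=[0.0000, 0.0000, 1.0000] o=[-0.3850, -0.6668, 0.0000] → [-0.0513, 0.1962, 0.0000, 0.0000, 0.0000, 1.0000]
J3: z=[0.6820, -0.7314, 0.0000] o=[-0.2753, -0.5645, 0.3400] → [0.0151, 0.0141, 0.0285, 0.6820, -0.7314, 0.0000]
J4: z=[0.6820, -0.7314, 0.0000] o=[-0.2332, -1.1952, 0.6409] → [0.2351, 0.2193, 0.4278, 0.6820, -0.7314, 0.0000]
J5: z=[-0.2138, -0.1994, -0.9563] o=[0.2494, -0.7452, 0.4392] → [0.1479, 0.3935, -0.1151, -0.2138, -0.1994, -0.9563]
J6: z=[-0.6874, -0.6649, 0.2923] o=[-0.1115, -0.3709, 0.4418] → [0.1529, -0.1068, 0.1167, -0.6874, -0.6649, 0.2923]
q̇ = J⁺·V = [0.0980, 0.5410, -0.4160, -0.9940, -0.5380, 0.9960]

0.0980 0.5410 -0.4160 -0.9940 -0.5380 0.9960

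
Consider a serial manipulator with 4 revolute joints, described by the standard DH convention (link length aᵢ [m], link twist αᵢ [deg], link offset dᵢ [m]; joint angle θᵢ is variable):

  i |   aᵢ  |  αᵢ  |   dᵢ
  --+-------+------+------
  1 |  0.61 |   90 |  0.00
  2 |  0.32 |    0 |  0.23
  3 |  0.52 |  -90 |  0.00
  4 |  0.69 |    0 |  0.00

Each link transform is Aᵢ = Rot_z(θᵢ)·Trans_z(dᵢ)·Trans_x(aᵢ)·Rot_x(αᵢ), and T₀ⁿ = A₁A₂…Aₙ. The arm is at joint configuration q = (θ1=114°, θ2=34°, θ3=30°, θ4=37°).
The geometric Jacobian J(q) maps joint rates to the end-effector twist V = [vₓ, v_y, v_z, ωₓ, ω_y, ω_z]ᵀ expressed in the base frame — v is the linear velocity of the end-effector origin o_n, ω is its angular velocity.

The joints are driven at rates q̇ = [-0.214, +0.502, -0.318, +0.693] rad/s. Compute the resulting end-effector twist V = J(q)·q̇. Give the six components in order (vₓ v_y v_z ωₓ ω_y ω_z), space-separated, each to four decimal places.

0.0578 -0.3612 -0.0391 0.4214 -0.4942 0.0898

o_n = [-0.7162, 1.1532, 1.1416]
J₁: ẑ×o_n = [-1.1532, -0.7162, 0.0000], ω = ẑ
J2: z=[0.9135, 0.4067, 0.0000] o=[-0.2481, 0.5573, 0.0000] → [0.4643, -1.0429, 0.7348, 0.9135, 0.4067, 0.0000]
J3: z=[0.9135, 0.4067, 0.0000] o=[-0.1459, 0.8932, 0.1789] → [0.3915, -0.8794, 0.4695, 0.9135, 0.4067, 0.0000]
J4: z=[0.3656, -0.8211, 0.4384] o=[-0.2386, 1.1014, 0.6463] → [-0.4294, -0.3904, -0.3732, 0.3656, -0.8211, 0.4384]
V = J·q̇ = [0.0578, -0.3612, -0.0391, 0.4214, -0.4942, 0.0898]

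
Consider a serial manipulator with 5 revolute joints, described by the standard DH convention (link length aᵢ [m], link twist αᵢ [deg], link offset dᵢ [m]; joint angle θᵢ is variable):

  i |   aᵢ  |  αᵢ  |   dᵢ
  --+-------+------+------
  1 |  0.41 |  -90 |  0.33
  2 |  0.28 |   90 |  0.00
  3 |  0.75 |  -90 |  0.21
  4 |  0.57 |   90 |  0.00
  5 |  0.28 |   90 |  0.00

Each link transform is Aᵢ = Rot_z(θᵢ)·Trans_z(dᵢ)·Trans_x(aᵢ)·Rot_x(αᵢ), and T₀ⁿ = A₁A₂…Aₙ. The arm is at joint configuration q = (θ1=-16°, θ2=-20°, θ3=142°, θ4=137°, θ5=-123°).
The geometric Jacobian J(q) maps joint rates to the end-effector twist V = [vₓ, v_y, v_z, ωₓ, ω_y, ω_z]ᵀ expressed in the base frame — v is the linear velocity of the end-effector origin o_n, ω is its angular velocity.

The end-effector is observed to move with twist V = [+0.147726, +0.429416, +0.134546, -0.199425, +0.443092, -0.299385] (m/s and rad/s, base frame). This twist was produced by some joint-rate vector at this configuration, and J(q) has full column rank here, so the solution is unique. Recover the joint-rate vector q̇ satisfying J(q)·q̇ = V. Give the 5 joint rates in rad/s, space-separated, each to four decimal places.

o_n = [0.6122, 0.3018, 0.2851]
J₁: ẑ×o_n = [-0.3018, 0.6122, 0.0000], ω = ẑ
J2: z=[0.2756, 0.9613, 0.0000] o=[0.3941, -0.1130, 0.3300] → [-0.0431, 0.0124, -0.0953, 0.2756, 0.9613, 0.0000]
J3: z=[-0.3288, 0.0943, 0.9397] o=[0.6470, -0.1855, 0.4258] → [-0.4712, -0.0790, -0.1569, -0.3288, 0.0943, 0.9397]
J4: z=[-0.7733, -0.5980, -0.2106] o=[0.1714, 0.4312, 0.4210] → [0.0540, -0.1978, 0.3637, -0.7733, -0.5980, -0.2106]
J5: z=[-0.1293, 0.4739, -0.8711] o=[0.5252, 0.0628, 0.1680] → [0.2637, -0.0606, -0.0721, -0.1293, 0.4739, -0.8711]
q̇ = J⁺·V = [0.8610, 0.3990, -0.4170, 0.4480, 0.7740]

0.8610 0.3990 -0.4170 0.4480 0.7740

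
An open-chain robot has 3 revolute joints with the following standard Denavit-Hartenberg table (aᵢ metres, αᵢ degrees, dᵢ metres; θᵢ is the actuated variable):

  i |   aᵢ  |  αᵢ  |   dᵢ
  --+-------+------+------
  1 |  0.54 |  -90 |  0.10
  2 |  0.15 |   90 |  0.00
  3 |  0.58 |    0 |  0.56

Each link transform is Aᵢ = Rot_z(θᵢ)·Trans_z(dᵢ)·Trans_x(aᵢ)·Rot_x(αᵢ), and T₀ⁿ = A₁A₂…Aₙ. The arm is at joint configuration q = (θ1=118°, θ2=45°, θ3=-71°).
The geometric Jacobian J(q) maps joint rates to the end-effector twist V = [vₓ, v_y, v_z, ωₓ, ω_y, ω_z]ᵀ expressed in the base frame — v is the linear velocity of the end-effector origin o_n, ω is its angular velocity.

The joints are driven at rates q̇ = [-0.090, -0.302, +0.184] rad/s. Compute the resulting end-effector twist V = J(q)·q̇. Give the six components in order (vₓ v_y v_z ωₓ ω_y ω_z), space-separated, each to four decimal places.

o_n = [-0.0677, 1.2954, 0.2564]
J₁: ẑ×o_n = [-1.2954, -0.0677, 0.0000], ω = ẑ
J2: z=[-0.8829, -0.4695, 0.0000] o=[-0.2535, 0.4768, 0.1000] → [-0.0734, 0.1381, -0.6356, -0.8829, -0.4695, 0.0000]
J3: z=[-0.3320, 0.6243, 0.7071] o=[-0.3033, 0.5704, -0.0061] → [-0.3488, 0.2537, -0.3878, -0.3320, 0.6243, 0.7071]
V = J·q̇ = [0.0746, 0.0111, 0.1206, 0.2056, 0.2567, 0.0401]

0.0746 0.0111 0.1206 0.2056 0.2567 0.0401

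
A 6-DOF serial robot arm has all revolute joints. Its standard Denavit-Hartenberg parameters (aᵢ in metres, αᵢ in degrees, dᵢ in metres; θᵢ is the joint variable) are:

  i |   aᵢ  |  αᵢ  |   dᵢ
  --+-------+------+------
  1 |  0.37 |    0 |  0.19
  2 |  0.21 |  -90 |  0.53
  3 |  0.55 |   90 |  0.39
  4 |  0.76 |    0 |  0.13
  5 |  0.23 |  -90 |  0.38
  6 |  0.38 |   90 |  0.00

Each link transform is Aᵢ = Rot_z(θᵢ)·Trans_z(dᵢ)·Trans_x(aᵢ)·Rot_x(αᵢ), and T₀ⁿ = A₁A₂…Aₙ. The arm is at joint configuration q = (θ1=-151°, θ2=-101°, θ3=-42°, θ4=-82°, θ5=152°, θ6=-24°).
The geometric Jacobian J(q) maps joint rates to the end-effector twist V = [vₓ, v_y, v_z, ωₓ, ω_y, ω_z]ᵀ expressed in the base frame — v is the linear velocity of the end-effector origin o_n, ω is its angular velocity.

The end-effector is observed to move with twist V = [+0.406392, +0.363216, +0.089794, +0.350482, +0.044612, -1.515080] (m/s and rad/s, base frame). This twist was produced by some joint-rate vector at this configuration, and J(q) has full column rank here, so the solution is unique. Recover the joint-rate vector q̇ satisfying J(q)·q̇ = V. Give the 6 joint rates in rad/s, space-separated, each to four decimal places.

-0.8110 -0.6340 -0.3820 0.0740 -0.0820 0.1020

o_n = [-0.6180, 0.1449, 1.7847]
J₁: ẑ×o_n = [-0.1449, -0.6180, 0.0000], ω = ẑ
J2: z=[0.0000, 0.0000, 1.0000] o=[-0.3236, -0.1794, 0.1900] → [-0.3243, -0.2943, 0.0000, 0.0000, 0.0000, 1.0000]
J3: z=[-0.9511, -0.3090, 0.0000] o=[-0.3885, 0.0203, 0.7200] → [-0.3290, 1.0126, -0.1893, -0.9511, -0.3090, 0.0000]
J4: z=[0.2068, -0.6364, 0.7431] o=[-0.8857, 0.2886, 1.0880] → [-0.3366, 0.0549, 0.1407, 0.2068, -0.6364, 0.7431]
J5: z=[0.2068, -0.6364, 0.7431] o=[-0.1674, 0.5131, 1.2554] → [-0.0632, -0.4443, -0.3629, 0.2068, -0.6364, 0.7431]
J6: z=[-0.1095, -0.7698, -0.6288] o=[-0.3124, 0.2601, 1.5904] → [-0.2221, 0.2134, -0.2226, -0.1095, -0.7698, -0.6288]
q̇ = J⁺·V = [-0.8110, -0.6340, -0.3820, 0.0740, -0.0820, 0.1020]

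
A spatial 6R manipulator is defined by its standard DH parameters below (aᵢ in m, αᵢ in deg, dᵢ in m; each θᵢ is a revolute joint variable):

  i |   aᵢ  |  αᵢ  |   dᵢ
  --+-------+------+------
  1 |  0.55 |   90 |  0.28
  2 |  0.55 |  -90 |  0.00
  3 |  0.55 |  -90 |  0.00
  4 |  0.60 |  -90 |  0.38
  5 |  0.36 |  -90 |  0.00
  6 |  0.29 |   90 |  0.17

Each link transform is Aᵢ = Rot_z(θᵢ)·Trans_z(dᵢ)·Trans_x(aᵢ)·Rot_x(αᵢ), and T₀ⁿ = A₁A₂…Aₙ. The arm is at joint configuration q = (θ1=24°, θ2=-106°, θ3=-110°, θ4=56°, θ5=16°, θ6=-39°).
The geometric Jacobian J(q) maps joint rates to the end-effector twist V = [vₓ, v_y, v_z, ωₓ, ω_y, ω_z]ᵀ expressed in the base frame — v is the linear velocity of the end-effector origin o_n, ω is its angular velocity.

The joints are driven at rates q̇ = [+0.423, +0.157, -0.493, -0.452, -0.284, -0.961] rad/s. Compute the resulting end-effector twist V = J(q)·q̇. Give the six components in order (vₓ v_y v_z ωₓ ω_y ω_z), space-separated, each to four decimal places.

0.7531 -0.0605 0.1591 -0.2888 -0.8716 0.2756

o_n = [-0.0645, -1.1013, 0.3208]
J₁: ẑ×o_n = [1.1013, -0.0645, 0.0000], ω = ẑ
J2: z=[0.4067, -0.9135, 0.0000] o=[0.5025, 0.2237, 0.2800] → [-0.0372, -0.0166, -1.0568, 0.4067, -0.9135, 0.0000]
J3: z=[0.8782, 0.3910, -0.2756] o=[0.3640, 0.1620, -0.2487] → [-0.1256, -0.3820, -0.9419, 0.8782, 0.3910, -0.2756]
J4: z=[-0.0975, -0.4178, -0.9033] o=[0.6215, -0.2890, -0.0679] → [-0.8961, 0.6575, -0.2074, -0.0975, -0.4178, -0.9033]
J5: z=[-0.8793, 0.4613, -0.1184] o=[0.3048, -0.9174, -0.1637] → [0.2017, 0.4697, 0.3320, -0.8793, 0.4613, -0.1184]
J6: z=[0.2222, 0.6174, 0.7546] o=[0.1532, -1.1468, 0.0686] → [0.1213, -0.2203, 0.1445, 0.2222, 0.6174, 0.7546]
V = J·q̇ = [0.7531, -0.0605, 0.1591, -0.2888, -0.8716, 0.2756]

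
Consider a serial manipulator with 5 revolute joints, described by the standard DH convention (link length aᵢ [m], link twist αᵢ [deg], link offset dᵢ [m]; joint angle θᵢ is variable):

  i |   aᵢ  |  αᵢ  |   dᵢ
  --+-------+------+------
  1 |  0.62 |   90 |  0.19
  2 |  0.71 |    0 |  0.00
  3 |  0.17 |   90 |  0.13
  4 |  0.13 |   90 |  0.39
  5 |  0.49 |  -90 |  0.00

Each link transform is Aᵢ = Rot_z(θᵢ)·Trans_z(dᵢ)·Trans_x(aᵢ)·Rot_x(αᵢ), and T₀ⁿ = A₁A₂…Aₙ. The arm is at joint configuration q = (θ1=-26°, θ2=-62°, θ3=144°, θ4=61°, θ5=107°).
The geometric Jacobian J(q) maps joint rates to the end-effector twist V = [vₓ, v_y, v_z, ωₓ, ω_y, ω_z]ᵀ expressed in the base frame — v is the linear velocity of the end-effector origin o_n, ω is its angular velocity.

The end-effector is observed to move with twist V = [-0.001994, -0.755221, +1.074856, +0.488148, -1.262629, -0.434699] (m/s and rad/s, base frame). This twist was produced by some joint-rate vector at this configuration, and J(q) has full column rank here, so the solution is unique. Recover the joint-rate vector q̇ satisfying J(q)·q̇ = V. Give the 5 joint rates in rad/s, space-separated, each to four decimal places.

o_n = [1.5896, -0.9070, -0.3944]
J₁: ẑ×o_n = [0.9070, 1.5896, -0.0000], ω = ẑ
J2: z=[-0.4384, -0.8988, 0.0000] o=[0.5573, -0.2718, 0.1900] → [0.5253, -0.2562, 1.2063, -0.4384, -0.8988, 0.0000]
J3: z=[-0.4384, -0.8988, 0.0000] o=[0.8568, -0.4179, -0.4369] → [-0.0382, 0.0186, 0.8730, -0.4384, -0.8988, 0.0000]
J4: z=[0.8900, -0.4341, -0.1392] o=[0.8211, -0.5451, -0.2685] → [0.0043, 0.0051, 0.0115, 0.8900, -0.4341, -0.1392]
J5: z=[0.3219, 0.3824, 0.8661] o=[1.1263, -0.8205, -0.2604] → [0.0237, 0.4444, -0.2050, 0.3219, 0.3824, 0.8661]
q̇ = J⁺·V = [-0.4030, 0.6990, 0.2810, 0.9870, 0.1220]

-0.4030 0.6990 0.2810 0.9870 0.1220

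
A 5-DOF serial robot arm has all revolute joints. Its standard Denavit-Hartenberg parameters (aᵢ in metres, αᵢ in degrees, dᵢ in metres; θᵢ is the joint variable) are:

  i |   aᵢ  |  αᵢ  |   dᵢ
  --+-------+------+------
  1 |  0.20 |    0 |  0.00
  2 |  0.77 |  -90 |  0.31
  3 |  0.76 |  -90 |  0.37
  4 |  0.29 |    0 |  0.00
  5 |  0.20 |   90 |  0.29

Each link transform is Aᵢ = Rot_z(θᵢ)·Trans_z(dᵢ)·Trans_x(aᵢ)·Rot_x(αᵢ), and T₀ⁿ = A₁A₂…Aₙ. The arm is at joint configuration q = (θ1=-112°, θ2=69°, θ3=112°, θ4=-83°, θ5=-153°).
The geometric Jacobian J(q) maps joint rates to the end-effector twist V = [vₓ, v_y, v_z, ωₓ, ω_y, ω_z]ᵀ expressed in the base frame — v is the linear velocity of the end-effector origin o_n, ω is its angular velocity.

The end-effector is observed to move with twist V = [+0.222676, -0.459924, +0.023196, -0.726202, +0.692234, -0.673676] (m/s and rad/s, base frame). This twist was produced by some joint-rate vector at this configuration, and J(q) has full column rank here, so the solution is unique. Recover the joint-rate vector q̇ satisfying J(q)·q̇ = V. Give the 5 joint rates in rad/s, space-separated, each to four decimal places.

o_n = [0.4399, 0.0073, -0.2151]
J₁: ẑ×o_n = [-0.0073, 0.4399, 0.0000], ω = ẑ
J2: z=[0.0000, 0.0000, 1.0000] o=[-0.0749, -0.1854, 0.0000] → [-0.1927, 0.5148, 0.0000, 0.0000, 0.0000, 1.0000]
J3: z=[0.6820, 0.7314, 0.0000] o=[0.4882, -0.7106, 0.3100] → [-0.3840, 0.3581, 0.5249, 0.6820, 0.7314, 0.0000]
J4: z=[-0.6781, 0.6323, 0.3746] o=[0.5323, -0.2458, -0.3947] → [0.0187, 0.0871, -0.1131, -0.6781, 0.6323, 0.3746]
J5: z=[-0.6781, 0.6323, 0.3746] o=[0.7190, -0.0263, -0.4274] → [0.1217, 0.0394, 0.1537, -0.6781, 0.6323, 0.3746]
q̇ = J⁺·V = [-0.2980, -0.7810, 0.0110, 0.5580, 0.5240]

-0.2980 -0.7810 0.0110 0.5580 0.5240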